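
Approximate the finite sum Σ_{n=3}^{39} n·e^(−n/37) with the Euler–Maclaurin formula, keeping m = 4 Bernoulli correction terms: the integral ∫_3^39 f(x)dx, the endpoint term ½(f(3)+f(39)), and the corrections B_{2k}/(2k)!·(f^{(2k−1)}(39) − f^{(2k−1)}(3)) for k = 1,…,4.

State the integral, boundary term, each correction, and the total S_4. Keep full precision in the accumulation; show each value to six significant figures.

Integral: ∫_3^39 x·e^(−x/37) dx = 384.692.
Endpoint term: (f(3) + f(39))/2 = (2.76636 + 13.5924)/2 = 8.17936.
Integral + boundary = 392.872.
Order-1 term: 1/12 · (-0.0188390 − 0.847353) = -0.0721826.
Partial sum through k=1: 392.799.
Order-2 term: −1/720 · (0.000495402 − 0.00196610) = 2.04264e-06.
Partial sum through k=2: 392.799.
Order-3 term: 1/30240 · (7.33794e-07 − 2.42019e-06) = -5.57671e-11.
Partial sum through k=3: 392.799.
Order-4 term: −1/1209600 · (8.07683e-10 − 2.48665e-09) = 1.38804e-15.

S_4 ≈ 392.799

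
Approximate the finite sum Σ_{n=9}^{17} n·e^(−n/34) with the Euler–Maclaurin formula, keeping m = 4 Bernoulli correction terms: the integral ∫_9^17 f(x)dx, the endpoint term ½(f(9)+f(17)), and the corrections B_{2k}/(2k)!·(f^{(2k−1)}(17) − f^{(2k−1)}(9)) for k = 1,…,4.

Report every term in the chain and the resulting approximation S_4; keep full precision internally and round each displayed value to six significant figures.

S_4 ≈ 78.8481

The integral term ∫_9^17 x·e^(−x/34) dx = 70.2609.
Boundary: ½(f(9) + f(17)) = ½(6.90688 + 10.3110) = 8.60895.
So far: 78.8698.
k=1: B_{2}/(2)! × [f^{(1)}(17) − f^{(1)}(9)] = 1/12 × (0.303265 − 0.564288) = -0.0217519.
Running total after k=1: 78.8481.
k=2: B_{4}/(4)! × [f^{(3)}(17) − f^{(3)}(9)] = −1/720 × (0.00131170 − 0.00181587) = 7.00241e-07.
Running total after k=2: 78.8481.
k=3: B_{6}/(6)! × [f^{(5)}(17) − f^{(5)}(9)] = 1/30240 × (2.04244e-06 − 2.71939e-06) = -2.23858e-11.
Running total after k=3: 78.8481.
k=4: B_{8}/(8)! × [f^{(7)}(17) − f^{(7)}(9)] = −1/1209600 × (2.55207e-09 − 3.34598e-09) = 6.56337e-16.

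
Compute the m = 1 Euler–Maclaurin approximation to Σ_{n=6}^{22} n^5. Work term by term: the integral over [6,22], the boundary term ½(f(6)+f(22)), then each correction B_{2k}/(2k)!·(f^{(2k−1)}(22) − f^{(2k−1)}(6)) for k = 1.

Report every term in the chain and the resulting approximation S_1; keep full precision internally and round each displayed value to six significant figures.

Integral: ∫_6^22 x^5 dx = 1.88889e+07.
½[f(6) + f(22)] = ½[7776.00 + 5.15363e+06] = 2.58070e+06.
So far: 2.14696e+07.
k=1: B_{2}/(2)! × [f^{(1)}(22) − f^{(1)}(6)] = 1/12 × (1.17128e+06 − 6480.00) = 97066.7.

S_1 ≈ 2.15666e+07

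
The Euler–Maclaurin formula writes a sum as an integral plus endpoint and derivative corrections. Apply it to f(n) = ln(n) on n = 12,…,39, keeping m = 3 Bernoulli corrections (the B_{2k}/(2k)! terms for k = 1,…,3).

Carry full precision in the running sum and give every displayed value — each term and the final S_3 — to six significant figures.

Integral: ∫_12^39 ln(x) dx = 86.0600.
½[f(12) + f(39)] = ½[2.48491 + 3.66356] = 3.07423.
So far: 89.1343.
k=1: B_{2}/(2)! × [f^{(1)}(39) − f^{(1)}(12)] = 1/12 × (0.0256410 − 0.0833333) = -0.00480769.
Running total after k=1: 89.1295.
k=2: B_{4}/(4)! × [f^{(3)}(39) − f^{(3)}(12)] = −1/720 × (3.37160e-05 − 0.00115741) = 1.56068e-06.
Running total after k=2: 89.1295.
k=3: B_{6}/(6)! × [f^{(5)}(39) − f^{(5)}(12)] = 1/30240 × (2.66004e-07 − 9.64506e-05) = -3.18071e-09.

S_3 ≈ 89.1295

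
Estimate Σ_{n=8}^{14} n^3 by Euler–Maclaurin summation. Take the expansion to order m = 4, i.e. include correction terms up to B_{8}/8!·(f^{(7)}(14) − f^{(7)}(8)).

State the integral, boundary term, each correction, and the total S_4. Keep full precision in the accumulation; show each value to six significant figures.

S_4 ≈ 10241.0

Integral: ∫_8^14 x^3 dx = 8580.00.
Endpoint term: (f(8) + f(14))/2 = (512.000 + 2744.00)/2 = 1628.00.
So far: 10208.0.
Correction k=1: B_{2}/2! · (f^{(1)}(14) − f^{(1)}(8)) = 1/12 · (588.000 − 192.000) = 33.0000.
Running total after k=1: 10241.0.
Correction k=2: B_{4}/4! · (f^{(3)}(14) − f^{(3)}(8)) = −1/720 · (6.00000 − 6.00000) = 0.00000.
Running total after k=2: 10241.0.
Correction k=3: B_{6}/6! · (f^{(5)}(14) − f^{(5)}(8)) = 1/30240 · (0.00000 − 0.00000) = 0.00000.
Running total after k=3: 10241.0.
Correction k=4: B_{8}/8! · (f^{(7)}(14) − f^{(7)}(8)) = −1/1209600 · (0.00000 − 0.00000) = 0.00000.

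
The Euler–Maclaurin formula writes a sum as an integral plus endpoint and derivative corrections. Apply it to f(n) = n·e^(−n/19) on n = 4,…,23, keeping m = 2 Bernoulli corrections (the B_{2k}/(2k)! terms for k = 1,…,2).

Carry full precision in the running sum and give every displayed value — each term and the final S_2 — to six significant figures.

Integral: ∫_4^23 x·e^(−x/19) dx = 116.203.
½[f(4) + f(23)] = ½[3.24063 + 6.85493] = 5.04778.
Running total after boundary: 121.250.
k=1: B_{2}/(2)! × [f^{(1)}(23) − f^{(1)}(4)] = 1/12 × (-0.0627453 − 0.639598) = -0.0585286.
Running total after k=1: 121.192.
k=2: B_{4}/(4)! × [f^{(3)}(23) − f^{(3)}(4)] = −1/720 × (0.00147738 − 0.00626015) = 6.64273e-06.

S_2 ≈ 121.192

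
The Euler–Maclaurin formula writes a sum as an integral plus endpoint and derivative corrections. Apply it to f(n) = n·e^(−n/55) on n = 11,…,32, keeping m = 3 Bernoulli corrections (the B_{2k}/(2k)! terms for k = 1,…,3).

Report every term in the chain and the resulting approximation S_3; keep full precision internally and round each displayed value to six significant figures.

S_3 ≈ 311.156

The integral term ∫_11^32 x·e^(−x/55) dx = 297.746.
Endpoint term: (f(11) + f(32))/2 = (9.00604 + 17.8842)/2 = 13.4451.
Running total after boundary: 311.191.
k=1: B_{2}/(2)! × [f^{(1)}(32) − f^{(1)}(11)] = 1/12 × (0.233714 − 0.654985) = -0.0351059.
Partial sum through k=1: 311.156.
k=2: B_{4}/(4)! × [f^{(3)}(32) − f^{(3)}(11)] = −1/720 × (0.000446769 − 0.000757833) = 4.32034e-07.
Partial sum through k=2: 311.156.
k=3: B_{6}/(6)! × [f^{(5)}(32) − f^{(5)}(11)] = 1/30240 × (2.69844e-07 − 4.29469e-07) = -5.27860e-12.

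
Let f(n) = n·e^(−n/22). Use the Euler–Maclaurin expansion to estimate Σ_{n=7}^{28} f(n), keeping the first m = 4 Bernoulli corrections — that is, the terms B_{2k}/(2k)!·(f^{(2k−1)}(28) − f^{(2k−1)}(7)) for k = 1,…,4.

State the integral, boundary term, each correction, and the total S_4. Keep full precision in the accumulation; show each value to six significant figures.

S_4 ≈ 162.472

The integral term ∫_7^28 x·e^(−x/22) dx = 156.053.
½[f(7) + f(28)] = ½[5.09229 + 7.84187] = 6.46708.
Running total after boundary: 162.520.
Correction k=1: B_{2}/2! · (f^{(1)}(28) − f^{(1)}(7)) = 1/12 · (-0.0763818 − 0.496003) = -0.0476987.
Partial sum through k=1: 162.472.
Correction k=2: B_{4}/4! · (f^{(3)}(28) − f^{(3)}(7)) = −1/720 · (0.000999487 − 0.00403088) = 4.21026e-06.
Partial sum through k=2: 162.472.
Correction k=3: B_{6}/6! · (f^{(5)}(28) − f^{(5)}(7)) = 1/30240 · (4.45617e-06 − 1.45392e-05) = -3.33432e-10.
Partial sum through k=3: 162.472.
Correction k=4: B_{8}/8! · (f^{(7)}(28) − f^{(7)}(7)) = −1/1209600 · (1.41473e-08 − 4.28720e-08) = 2.37473e-14.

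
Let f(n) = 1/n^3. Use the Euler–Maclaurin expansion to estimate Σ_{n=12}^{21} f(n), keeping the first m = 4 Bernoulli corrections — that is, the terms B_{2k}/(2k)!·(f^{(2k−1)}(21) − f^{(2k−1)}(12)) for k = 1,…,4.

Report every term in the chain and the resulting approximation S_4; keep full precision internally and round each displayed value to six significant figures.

∫_12^21 1/x^3 dx evaluates to 0.00233844.
½[f(12) + f(21)] = ½[0.000578704 + 0.000107980] = 0.000343342.
So far: 0.00268178.
Order-1 term: 1/12 · (-1.54257e-05 − (-0.000144676)) = 1.07709e-05.
Partial sum through k=1: 0.00269255.
Order-2 term: −1/720 · (-6.99577e-07 − (-2.00939e-05)) = -2.69365e-08.
Partial sum through k=2: 0.00269252.
Order-3 term: 1/30240 · (-6.66264e-08 − (-5.86071e-06)) = 1.91603e-10.
Partial sum through k=3: 0.00269252.
Order-4 term: −1/1209600 · (-1.08778e-08 − (-2.93036e-06)) = -2.41359e-12.

S_4 ≈ 0.00269252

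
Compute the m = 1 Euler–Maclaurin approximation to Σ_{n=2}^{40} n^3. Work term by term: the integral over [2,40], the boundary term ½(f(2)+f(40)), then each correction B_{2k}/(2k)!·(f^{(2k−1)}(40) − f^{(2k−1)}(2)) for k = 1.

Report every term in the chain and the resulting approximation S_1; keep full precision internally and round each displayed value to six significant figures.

S_1 ≈ 672399

Integral: ∫_2^40 x^3 dx = 639996.
Endpoint term: (f(2) + f(40))/2 = (8.00000 + 64000.0)/2 = 32004.0.
Running total after boundary: 672000.
Correction k=1: B_{2}/2! · (f^{(1)}(40) − f^{(1)}(2)) = 1/12 · (4800.00 − 12.0000) = 399.000.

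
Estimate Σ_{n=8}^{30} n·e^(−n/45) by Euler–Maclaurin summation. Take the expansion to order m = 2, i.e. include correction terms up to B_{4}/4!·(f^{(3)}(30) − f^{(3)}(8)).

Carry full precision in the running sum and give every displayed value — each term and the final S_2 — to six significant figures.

S_2 ≈ 274.775

The integral term ∫_8^30 x·e^(−x/45) dx = 263.769.
Endpoint term: (f(8) + f(30))/2 = (6.69703 + 15.4025)/2 = 11.0498.
Integral + boundary = 274.818.
Correction k=1: B_{2}/2! · (f^{(1)}(30) − f^{(1)}(8)) = 1/12 · (0.171139 − 0.688306) = -0.0430972.
Running total after k=1: 274.775.
Correction k=2: B_{4}/4! · (f^{(3)}(30) − f^{(3)}(8)) = −1/720 · (0.000591592 − 0.00116670) = 7.98758e-07.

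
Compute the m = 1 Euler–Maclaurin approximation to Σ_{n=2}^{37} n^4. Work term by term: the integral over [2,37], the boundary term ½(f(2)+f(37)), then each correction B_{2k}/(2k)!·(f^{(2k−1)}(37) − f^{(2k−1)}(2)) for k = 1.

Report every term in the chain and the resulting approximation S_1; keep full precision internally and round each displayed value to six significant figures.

S_1 ≈ 1.48228e+07

The integral term ∫_2^37 x^4 dx = 1.38688e+07.
½[f(2) + f(37)] = ½[16.0000 + 1.87416e+06] = 937088.
So far: 1.48059e+07.
Correction k=1: B_{2}/2! · (f^{(1)}(37) − f^{(1)}(2)) = 1/12 · (202612 − 32.0000) = 16881.7.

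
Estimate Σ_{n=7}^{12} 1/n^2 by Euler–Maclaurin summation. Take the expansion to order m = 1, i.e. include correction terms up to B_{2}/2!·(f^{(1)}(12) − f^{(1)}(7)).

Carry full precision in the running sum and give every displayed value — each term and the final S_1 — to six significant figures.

S_1 ≈ 0.0735896

The integral term ∫_7^12 1/x^2 dx = 0.0595238.
Endpoint term: (f(7) + f(12))/2 = (0.0204082 + 0.00694444)/2 = 0.0136763.
Integral + boundary = 0.0732001.
k=1: B_{2}/(2)! × [f^{(1)}(12) − f^{(1)}(7)] = 1/12 × (-0.00115741 − (-0.00583090)) = 0.000389458.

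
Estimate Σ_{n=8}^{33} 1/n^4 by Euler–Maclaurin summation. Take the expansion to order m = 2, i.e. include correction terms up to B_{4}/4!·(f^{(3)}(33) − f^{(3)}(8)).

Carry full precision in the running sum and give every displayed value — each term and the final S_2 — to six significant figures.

Integral: ∫_8^33 1/x^4 dx = 0.000641766.
½[f(8) + f(33)] = ½[0.000244141 + 8.43226e-07] = 0.000122492.
Running total after boundary: 0.000764258.
Correction k=1: B_{2}/2! · (f^{(1)}(33) − f^{(1)}(8)) = 1/12 · (-1.02209e-07 − (-0.000122070)) = 1.01640e-05.
After k=1: 0.000774422.
Correction k=2: B_{4}/4! · (f^{(3)}(33) − f^{(3)}(8)) = −1/720 · (-2.81568e-09 − (-5.72205e-05)) = -7.94689e-08.

S_2 ≈ 0.000774343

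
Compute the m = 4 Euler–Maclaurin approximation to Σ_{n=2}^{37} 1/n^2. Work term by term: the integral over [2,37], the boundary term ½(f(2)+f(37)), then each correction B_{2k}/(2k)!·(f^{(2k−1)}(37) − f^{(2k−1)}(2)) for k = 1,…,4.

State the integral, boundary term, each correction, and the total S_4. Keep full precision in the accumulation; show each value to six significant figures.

The integral term ∫_2^37 1/x^2 dx = 0.472973.
Endpoint term: (f(2) + f(37))/2 = (0.250000 + 0.000730460)/2 = 0.125365.
Integral + boundary = 0.598338.
Order-1 term: 1/12 · (-3.94843e-05 − (-0.250000)) = 0.0208300.
Partial sum through k=1: 0.619168.
Order-2 term: −1/720 · (-3.46101e-07 − (-0.750000)) = -0.00104167.
Partial sum through k=2: 0.618127.
Order-3 term: 1/30240 · (-7.58439e-09 − (-5.62500)) = 0.000186012.
Partial sum through k=3: 0.618313.
Order-4 term: −1/1209600 · (-3.10245e-10 − (-78.7500)) = -6.51042e-05.

S_4 ≈ 0.618247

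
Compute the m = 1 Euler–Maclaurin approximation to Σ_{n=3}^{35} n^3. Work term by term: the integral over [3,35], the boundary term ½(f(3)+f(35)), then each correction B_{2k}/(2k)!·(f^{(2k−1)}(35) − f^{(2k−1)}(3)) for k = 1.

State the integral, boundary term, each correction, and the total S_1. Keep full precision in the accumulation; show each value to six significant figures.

The integral term ∫_3^35 x^3 dx = 375136.
½[f(3) + f(35)] = ½[27.0000 + 42875.0] = 21451.0.
Running total after boundary: 396587.
Correction k=1: B_{2}/2! · (f^{(1)}(35) − f^{(1)}(3)) = 1/12 · (3675.00 − 27.0000) = 304.000.

S_1 ≈ 396891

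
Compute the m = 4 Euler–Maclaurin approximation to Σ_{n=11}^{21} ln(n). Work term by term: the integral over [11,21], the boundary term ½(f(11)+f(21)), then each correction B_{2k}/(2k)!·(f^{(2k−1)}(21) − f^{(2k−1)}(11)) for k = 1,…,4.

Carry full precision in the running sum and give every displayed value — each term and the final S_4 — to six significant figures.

∫_11^21 ln(x) dx evaluates to 27.5581.
Boundary: ½(f(11) + f(21)) = ½(2.39790 + 3.04452) = 2.72121.
So far: 30.2793.
Order-1 term: 1/12 · (0.0476190 − 0.0909091) = -0.00360750.
After k=1: 30.2757.
Order-2 term: −1/720 · (0.000215959 − 0.00150263) = 1.78704e-06.
After k=2: 30.2757.
Order-3 term: 1/30240 · (5.87645e-06 − 0.000149021) = -4.73362e-09.
After k=3: 30.2757.
Order-4 term: −1/1209600 · (3.99758e-07 − 3.69474e-05) = 3.02146e-11.

S_4 ≈ 30.2757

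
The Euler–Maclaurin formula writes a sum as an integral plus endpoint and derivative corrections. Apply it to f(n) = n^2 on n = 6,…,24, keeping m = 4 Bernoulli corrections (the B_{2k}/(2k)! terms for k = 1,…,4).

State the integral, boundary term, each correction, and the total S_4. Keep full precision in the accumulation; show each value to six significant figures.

Integral: ∫_6^24 x^2 dx = 4536.00.
Boundary: ½(f(6) + f(24)) = ½(36.0000 + 576.000) = 306.000.
Integral + boundary = 4842.00.
Order-1 term: 1/12 · (48.0000 − 12.0000) = 3.00000.
Partial sum through k=1: 4845.00.
Order-2 term: −1/720 · (0.00000 − 0.00000) = 0.00000.
Partial sum through k=2: 4845.00.
Order-3 term: 1/30240 · (0.00000 − 0.00000) = 0.00000.
Partial sum through k=3: 4845.00.
Order-4 term: −1/1209600 · (0.00000 − 0.00000) = 0.00000.

S_4 ≈ 4845.00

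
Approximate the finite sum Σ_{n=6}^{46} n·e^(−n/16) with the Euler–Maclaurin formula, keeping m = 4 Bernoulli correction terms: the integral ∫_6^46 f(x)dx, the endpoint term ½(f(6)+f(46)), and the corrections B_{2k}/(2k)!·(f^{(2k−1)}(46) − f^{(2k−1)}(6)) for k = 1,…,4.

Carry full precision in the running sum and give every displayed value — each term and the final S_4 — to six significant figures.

S_4 ≈ 189.276

The integral term ∫_6^46 x·e^(−x/16) dx = 185.961.
Endpoint term: (f(6) + f(46))/2 = (4.12374 + 2.59514)/2 = 3.35944.
Integral + boundary = 189.320.
Correction k=1: B_{2}/2! · (f^{(1)}(46) − f^{(1)}(6)) = 1/12 · (-0.105780 − 0.429556) = -0.0446113.
After k=1: 189.276.
Correction k=2: B_{4}/4! · (f^{(3)}(46) − f^{(3)}(6)) = −1/720 · (2.75469e-05 − 0.00704740) = 9.74980e-06.
After k=2: 189.276.
Correction k=3: B_{6}/6! · (f^{(5)}(46) − f^{(5)}(6)) = 1/30240 · (1.82929e-06 − 4.85033e-05) = -1.54345e-09.
After k=3: 189.276.
Correction k=4: B_{8}/8! · (f^{(7)}(46) − f^{(7)}(6)) = −1/1209600 · (1.38710e-08 − 2.71397e-07) = 2.12902e-13.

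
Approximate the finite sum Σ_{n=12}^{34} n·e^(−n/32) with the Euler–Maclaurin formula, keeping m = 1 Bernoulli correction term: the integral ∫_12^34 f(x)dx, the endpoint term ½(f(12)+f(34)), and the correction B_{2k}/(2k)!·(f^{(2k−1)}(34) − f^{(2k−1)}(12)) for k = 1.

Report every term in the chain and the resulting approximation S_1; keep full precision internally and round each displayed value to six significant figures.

Integral: ∫_12^34 x·e^(−x/32) dx = 237.816.
½[f(12) + f(34)] = ½[8.24747 + 11.7501] = 9.99878.
Running total after boundary: 247.814.
Correction k=1: B_{2}/2! · (f^{(1)}(34) − f^{(1)}(12)) = 1/12 · (-0.0215994 − 0.429556) = -0.0375963.

S_1 ≈ 247.777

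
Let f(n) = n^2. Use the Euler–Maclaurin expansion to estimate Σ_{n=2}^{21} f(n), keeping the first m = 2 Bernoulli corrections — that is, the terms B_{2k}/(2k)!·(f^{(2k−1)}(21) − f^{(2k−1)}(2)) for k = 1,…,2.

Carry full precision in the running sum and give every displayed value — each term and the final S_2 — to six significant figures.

S_2 ≈ 3310.00

The integral term ∫_2^21 x^2 dx = 3084.33.
½[f(2) + f(21)] = ½[4.00000 + 441.000] = 222.500.
Integral + boundary = 3306.83.
Correction k=1: B_{2}/2! · (f^{(1)}(21) − f^{(1)}(2)) = 1/12 · (42.0000 − 4.00000) = 3.16667.
After k=1: 3310.00.
Correction k=2: B_{4}/4! · (f^{(3)}(21) − f^{(3)}(2)) = −1/720 · (0.00000 − 0.00000) = 0.00000.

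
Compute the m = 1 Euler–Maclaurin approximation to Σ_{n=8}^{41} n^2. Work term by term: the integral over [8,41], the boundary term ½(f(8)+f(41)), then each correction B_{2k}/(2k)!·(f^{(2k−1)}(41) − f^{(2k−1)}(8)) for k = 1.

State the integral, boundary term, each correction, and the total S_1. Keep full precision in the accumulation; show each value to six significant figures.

S_1 ≈ 23681.0

∫_8^41 x^2 dx evaluates to 22803.0.
Boundary: ½(f(8) + f(41)) = ½(64.0000 + 1681.00) = 872.500.
So far: 23675.5.
Order-1 term: 1/12 · (82.0000 − 16.0000) = 5.50000.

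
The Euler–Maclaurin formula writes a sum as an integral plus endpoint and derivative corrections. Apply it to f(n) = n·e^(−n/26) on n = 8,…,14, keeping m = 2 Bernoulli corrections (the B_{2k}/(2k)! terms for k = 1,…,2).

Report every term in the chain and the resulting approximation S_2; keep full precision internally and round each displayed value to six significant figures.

S_2 ≈ 49.8799

Integral: ∫_8^14 x·e^(−x/26) dx = 42.8738.
Boundary: ½(f(8) + f(14)) = ½(5.88113 + 8.17104) = 7.02608.
Integral + boundary = 49.8999.
k=1: B_{2}/(2)! × [f^{(1)}(14) − f^{(1)}(8)] = 1/12 × (0.269375 − 0.508944) = -0.0199641.
Partial sum through k=1: 49.8799.
k=2: B_{4}/(4)! × [f^{(3)}(14) − f^{(3)}(8)] = −1/720 × (0.00212525 − 0.00292785) = 1.11473e-06.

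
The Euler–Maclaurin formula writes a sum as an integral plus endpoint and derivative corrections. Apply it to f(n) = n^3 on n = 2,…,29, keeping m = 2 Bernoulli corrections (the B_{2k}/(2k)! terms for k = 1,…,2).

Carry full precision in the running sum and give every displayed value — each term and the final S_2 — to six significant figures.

S_2 ≈ 189224

The integral term ∫_2^29 x^3 dx = 176816.
½[f(2) + f(29)] = ½[8.00000 + 24389.0] = 12198.5.
Running total after boundary: 189015.
k=1: B_{2}/(2)! × [f^{(1)}(29) − f^{(1)}(2)] = 1/12 × (2523.00 − 12.0000) = 209.250.
Running total after k=1: 189224.
k=2: B_{4}/(4)! × [f^{(3)}(29) − f^{(3)}(2)] = −1/720 × (6.00000 − 6.00000) = 0.00000.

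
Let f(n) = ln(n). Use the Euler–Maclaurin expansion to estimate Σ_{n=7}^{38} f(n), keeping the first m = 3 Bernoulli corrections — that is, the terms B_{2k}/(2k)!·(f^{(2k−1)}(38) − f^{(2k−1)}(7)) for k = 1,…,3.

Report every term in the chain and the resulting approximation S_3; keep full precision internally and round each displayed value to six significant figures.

S_3 ≈ 96.3889

∫_7^38 ln(x) dx evaluates to 93.6069.
½[f(7) + f(38)] = ½[1.94591 + 3.63759] = 2.79175.
Integral + boundary = 96.3987.
Correction k=1: B_{2}/2! · (f^{(1)}(38) − f^{(1)}(7)) = 1/12 · (0.0263158 − 0.142857) = -0.00971178.
After k=1: 96.3889.
Correction k=2: B_{4}/4! · (f^{(3)}(38) − f^{(3)}(7)) = −1/720 · (3.64485e-05 − 0.00583090) = 8.04785e-06.
After k=2: 96.3889.
Correction k=3: B_{6}/6! · (f^{(5)}(38) − f^{(5)}(7)) = 1/30240 · (3.02896e-07 − 0.00142798) = -4.72114e-08.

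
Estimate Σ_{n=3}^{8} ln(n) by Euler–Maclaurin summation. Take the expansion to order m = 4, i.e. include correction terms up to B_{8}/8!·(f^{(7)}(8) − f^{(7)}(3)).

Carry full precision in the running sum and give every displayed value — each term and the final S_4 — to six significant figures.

S_4 ≈ 9.91146

The integral term ∫_3^8 ln(x) dx = 8.33970.
Endpoint term: (f(3) + f(8))/2 = (1.09861 + 2.07944)/2 = 1.58903.
Running total after boundary: 9.92872.
Correction k=1: B_{2}/2! · (f^{(1)}(8) − f^{(1)}(3)) = 1/12 · (0.125000 − 0.333333) = -0.0173611.
After k=1: 9.91136.
Correction k=2: B_{4}/4! · (f^{(3)}(8) − f^{(3)}(3)) = −1/720 · (0.00390625 − 0.0740741) = 9.74553e-05.
After k=2: 9.91146.
Correction k=3: B_{6}/6! · (f^{(5)}(8) − f^{(5)}(3)) = 1/30240 · (0.000732422 − 0.0987654) = -3.24183e-06.
After k=3: 9.91146.
Correction k=4: B_{8}/8! · (f^{(7)}(8) − f^{(7)}(3)) = −1/1209600 · (0.000343323 − 0.329218) = 2.71887e-07.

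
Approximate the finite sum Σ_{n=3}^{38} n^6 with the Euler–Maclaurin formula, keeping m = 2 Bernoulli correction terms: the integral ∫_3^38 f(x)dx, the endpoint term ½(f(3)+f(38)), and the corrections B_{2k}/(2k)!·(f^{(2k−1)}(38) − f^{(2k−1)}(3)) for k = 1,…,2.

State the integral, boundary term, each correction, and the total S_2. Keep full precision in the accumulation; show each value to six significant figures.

∫_3^38 x^6 dx evaluates to 1.63451e+10.
Endpoint term: (f(3) + f(38))/2 = (729.000 + 3.01094e+09)/2 = 1.50547e+09.
So far: 1.78506e+10.
k=1: B_{2}/(2)! × [f^{(1)}(38) − f^{(1)}(3)] = 1/12 × (4.75411e+08 − 1458.00) = 3.96175e+07.
Running total after k=1: 1.78902e+10.
k=2: B_{4}/(4)! × [f^{(3)}(38) − f^{(3)}(3)] = −1/720 × (6.58464e+06 − 3240.00) = -9140.83.

S_2 ≈ 1.78902e+10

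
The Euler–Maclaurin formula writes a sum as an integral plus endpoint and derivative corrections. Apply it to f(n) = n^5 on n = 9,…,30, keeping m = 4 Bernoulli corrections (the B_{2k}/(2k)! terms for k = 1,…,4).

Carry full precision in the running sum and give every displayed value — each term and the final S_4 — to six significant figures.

S_4 ≈ 1.33926e+08

The integral term ∫_9^30 x^5 dx = 1.21411e+08.
½[f(9) + f(30)] = ½[59049.0 + 2.43000e+07] = 1.21795e+07.
Running total after boundary: 1.33591e+08.
Order-1 term: 1/12 · (4.05000e+06 − 32805.0) = 334766.
Partial sum through k=1: 1.33926e+08.
Order-2 term: −1/720 · (54000.0 − 4860.00) = -68.2500.
Partial sum through k=2: 1.33926e+08.
Order-3 term: 1/30240 · (120.000 − 120.000) = 0.00000.
Partial sum through k=3: 1.33926e+08.
Order-4 term: −1/1209600 · (0.00000 − 0.00000) = 0.00000.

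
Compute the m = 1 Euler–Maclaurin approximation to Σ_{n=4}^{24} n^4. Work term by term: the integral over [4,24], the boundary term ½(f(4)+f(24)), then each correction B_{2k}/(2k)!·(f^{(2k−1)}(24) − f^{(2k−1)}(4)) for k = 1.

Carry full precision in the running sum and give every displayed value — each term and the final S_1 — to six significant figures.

Integral: ∫_4^24 x^4 dx = 1.59232e+06.
Endpoint term: (f(4) + f(24))/2 = (256.000 + 331776)/2 = 166016.
Integral + boundary = 1.75834e+06.
Correction k=1: B_{2}/2! · (f^{(1)}(24) − f^{(1)}(4)) = 1/12 · (55296.0 − 256.000) = 4586.67.

S_1 ≈ 1.76292e+06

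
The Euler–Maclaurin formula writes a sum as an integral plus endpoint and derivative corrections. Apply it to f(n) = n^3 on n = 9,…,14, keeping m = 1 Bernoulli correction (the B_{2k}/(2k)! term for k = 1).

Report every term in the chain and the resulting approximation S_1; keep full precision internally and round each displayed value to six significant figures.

S_1 ≈ 9729.00

∫_9^14 x^3 dx evaluates to 7963.75.
Endpoint term: (f(9) + f(14))/2 = (729.000 + 2744.00)/2 = 1736.50.
So far: 9700.25.
Correction k=1: B_{2}/2! · (f^{(1)}(14) − f^{(1)}(9)) = 1/12 · (588.000 − 243.000) = 28.7500.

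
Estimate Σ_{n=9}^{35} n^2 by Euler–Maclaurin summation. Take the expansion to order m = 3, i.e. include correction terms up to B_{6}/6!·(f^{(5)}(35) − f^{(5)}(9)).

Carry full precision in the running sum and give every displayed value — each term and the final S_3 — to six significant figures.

S_3 ≈ 14706.0

Integral: ∫_9^35 x^2 dx = 14048.7.
½[f(9) + f(35)] = ½[81.0000 + 1225.00] = 653.000.
Running total after boundary: 14701.7.
Order-1 term: 1/12 · (70.0000 − 18.0000) = 4.33333.
Partial sum through k=1: 14706.0.
Order-2 term: −1/720 · (0.00000 − 0.00000) = 0.00000.
Partial sum through k=2: 14706.0.
Order-3 term: 1/30240 · (0.00000 − 0.00000) = 0.00000.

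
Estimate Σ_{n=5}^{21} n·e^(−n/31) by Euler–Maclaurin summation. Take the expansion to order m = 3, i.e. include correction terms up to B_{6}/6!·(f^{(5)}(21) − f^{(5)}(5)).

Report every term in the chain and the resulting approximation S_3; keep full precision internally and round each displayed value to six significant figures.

S_3 ≈ 138.404

∫_5^21 x·e^(−x/31) dx evaluates to 130.989.
½[f(5) + f(21)] = ½[4.25522 + 10.6664] = 7.46084.
So far: 138.450.
k=1: B_{2}/(2)! × [f^{(1)}(21) − f^{(1)}(5)] = 1/12 × (0.163847 − 0.713780) = -0.0458277.
Partial sum through k=1: 138.404.
k=2: B_{4}/(4)! × [f^{(3)}(21) − f^{(3)}(5)] = −1/720 × (0.00122757 − 0.00251391) = 1.78658e-06.
Partial sum through k=2: 138.404.
k=3: B_{6}/(6)! × [f^{(5)}(21) − f^{(5)}(5)] = 1/30240 × (2.37737e-06 − 4.45898e-06) = -6.88362e-11.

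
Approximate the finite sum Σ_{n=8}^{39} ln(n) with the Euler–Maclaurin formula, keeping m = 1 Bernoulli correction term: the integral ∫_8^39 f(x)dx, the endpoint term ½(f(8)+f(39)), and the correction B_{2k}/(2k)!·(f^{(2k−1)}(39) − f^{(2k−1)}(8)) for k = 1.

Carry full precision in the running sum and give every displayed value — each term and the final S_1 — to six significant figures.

Integral: ∫_8^39 ln(x) dx = 95.2434.
Boundary: ½(f(8) + f(39)) = ½(2.07944 + 3.66356) = 2.87150.
Integral + boundary = 98.1149.
Correction k=1: B_{2}/2! · (f^{(1)}(39) − f^{(1)}(8)) = 1/12 · (0.0256410 − 0.125000) = -0.00827991.

S_1 ≈ 98.1066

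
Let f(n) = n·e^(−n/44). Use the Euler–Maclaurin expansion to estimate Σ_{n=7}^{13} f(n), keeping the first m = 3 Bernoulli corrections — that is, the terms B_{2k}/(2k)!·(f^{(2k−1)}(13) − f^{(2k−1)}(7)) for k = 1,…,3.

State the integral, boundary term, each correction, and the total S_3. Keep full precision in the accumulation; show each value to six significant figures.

Integral: ∫_7^13 x·e^(−x/44) dx = 47.5132.
½[f(7) + f(13)] = ½[5.97043 + 9.67451] = 7.82247.
So far: 55.3356.
Correction k=1: B_{2}/2! · (f^{(1)}(13) − f^{(1)}(7)) = 1/12 · (0.524318 − 0.717227) = -0.0160758.
Running total after k=1: 55.3196.
Correction k=2: B_{4}/4! · (f^{(3)}(13) − f^{(3)}(7)) = −1/720 · (0.00103962 − 0.00125158) = 2.94393e-07.
Running total after k=2: 55.3196.
Correction k=3: B_{6}/6! · (f^{(5)}(13) − f^{(5)}(7)) = 1/30240 · (9.34099e-07 − 1.10160e-06) = -5.53907e-12.

S_3 ≈ 55.3196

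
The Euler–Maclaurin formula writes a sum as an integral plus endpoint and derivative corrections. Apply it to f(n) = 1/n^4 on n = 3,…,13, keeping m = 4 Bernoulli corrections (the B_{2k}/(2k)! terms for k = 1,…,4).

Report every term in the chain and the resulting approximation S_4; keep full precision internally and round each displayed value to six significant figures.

S_4 ≈ 0.0196874

The integral term ∫_3^13 1/x^4 dx = 0.0121940.
½[f(3) + f(13)] = ½[0.0123457 + 3.50128e-05] = 0.00619035.
Integral + boundary = 0.0183843.
Correction k=1: B_{2}/2! · (f^{(1)}(13) − f^{(1)}(3)) = 1/12 · (-1.07732e-05 − (-0.0164609)) = 0.00137084.
Running total after k=1: 0.0197551.
Correction k=2: B_{4}/4! · (f^{(3)}(13) − f^{(3)}(3)) = −1/720 · (-1.91240e-06 − (-0.0548697)) = -7.62052e-05.
Running total after k=2: 0.0196789.
Correction k=3: B_{6}/6! · (f^{(5)}(13) − f^{(5)}(3)) = 1/30240 · (-6.33693e-07 − (-0.341411)) = 1.12900e-05.
Running total after k=3: 0.0196902.
Correction k=4: B_{8}/8! · (f^{(7)}(13) − f^{(7)}(3)) = −1/1209600 · (-3.37470e-07 − (-3.41411)) = -2.82251e-06.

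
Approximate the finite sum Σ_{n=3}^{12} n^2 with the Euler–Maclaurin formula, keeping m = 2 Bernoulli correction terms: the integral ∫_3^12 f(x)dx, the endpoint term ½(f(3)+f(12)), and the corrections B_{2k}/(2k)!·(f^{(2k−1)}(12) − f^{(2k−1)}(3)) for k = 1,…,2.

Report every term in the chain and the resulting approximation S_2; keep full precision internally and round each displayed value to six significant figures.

∫_3^12 x^2 dx evaluates to 567.000.
Endpoint term: (f(3) + f(12))/2 = (9.00000 + 144.000)/2 = 76.5000.
Integral + boundary = 643.500.
k=1: B_{2}/(2)! × [f^{(1)}(12) − f^{(1)}(3)] = 1/12 × (24.0000 − 6.00000) = 1.50000.
Partial sum through k=1: 645.000.
k=2: B_{4}/(4)! × [f^{(3)}(12) − f^{(3)}(3)] = −1/720 × (0.00000 − 0.00000) = 0.00000.

S_2 ≈ 645.000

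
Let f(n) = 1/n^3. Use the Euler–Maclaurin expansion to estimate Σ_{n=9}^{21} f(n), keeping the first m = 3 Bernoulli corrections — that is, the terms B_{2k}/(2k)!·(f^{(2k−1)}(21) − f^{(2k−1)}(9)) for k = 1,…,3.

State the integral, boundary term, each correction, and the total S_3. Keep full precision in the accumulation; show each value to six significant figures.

S_3 ≈ 0.00581558

∫_9^21 1/x^3 dx evaluates to 0.00503905.
Endpoint term: (f(9) + f(21))/2 = (0.00137174 + 0.000107980)/2 = 0.000739861.
So far: 0.00577891.
Correction k=1: B_{2}/2! · (f^{(1)}(21) − f^{(1)}(9)) = 1/12 · (-1.54257e-05 − (-0.000457247)) = 3.68185e-05.
After k=1: 0.00581573.
Correction k=2: B_{4}/4! · (f^{(3)}(21) − f^{(3)}(9)) = −1/720 · (-6.99577e-07 − (-0.000112901)) = -1.55835e-07.
After k=2: 0.00581558.
Correction k=3: B_{6}/6! · (f^{(5)}(21) − f^{(5)}(9)) = 1/30240 · (-6.66264e-08 − (-5.85410e-05)) = 1.93368e-09.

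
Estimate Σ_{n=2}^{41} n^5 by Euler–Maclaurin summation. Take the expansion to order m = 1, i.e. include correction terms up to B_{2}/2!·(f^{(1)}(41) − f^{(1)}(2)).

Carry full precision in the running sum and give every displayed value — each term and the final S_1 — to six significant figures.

Integral: ∫_2^41 x^5 dx = 7.91684e+08.
½[f(2) + f(41)] = ½[32.0000 + 1.15856e+08] = 5.79281e+07.
Integral + boundary = 8.49612e+08.
Correction k=1: B_{2}/2! · (f^{(1)}(41) − f^{(1)}(2)) = 1/12 · (1.41288e+07 − 80.0000) = 1.17739e+06.

S_1 ≈ 8.50790e+08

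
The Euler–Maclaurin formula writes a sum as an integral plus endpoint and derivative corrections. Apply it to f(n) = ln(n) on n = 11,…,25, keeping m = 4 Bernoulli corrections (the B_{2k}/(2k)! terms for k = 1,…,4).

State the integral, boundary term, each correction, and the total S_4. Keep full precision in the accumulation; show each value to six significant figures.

S_4 ≈ 42.8992

The integral term ∫_11^25 ln(x) dx = 40.0950.
Boundary: ½(f(11) + f(25)) = ½(2.39790 + 3.21888) = 2.80839.
Integral + boundary = 42.9034.
Correction k=1: B_{2}/2! · (f^{(1)}(25) − f^{(1)}(11)) = 1/12 · (0.0400000 − 0.0909091) = -0.00424242.
After k=1: 42.8992.
Correction k=2: B_{4}/4! · (f^{(3)}(25) − f^{(3)}(11)) = −1/720 · (0.000128000 − 0.00150263) = 1.90921e-06.
After k=2: 42.8992.
Correction k=3: B_{6}/6! · (f^{(5)}(25) − f^{(5)}(11)) = 1/30240 · (2.45760e-06 − 0.000149021) = -4.84668e-09.
After k=3: 42.8992.
Correction k=4: B_{8}/8! · (f^{(7)}(25) − f^{(7)}(11)) = −1/1209600 · (1.17965e-07 − 3.69474e-05) = 3.04476e-11.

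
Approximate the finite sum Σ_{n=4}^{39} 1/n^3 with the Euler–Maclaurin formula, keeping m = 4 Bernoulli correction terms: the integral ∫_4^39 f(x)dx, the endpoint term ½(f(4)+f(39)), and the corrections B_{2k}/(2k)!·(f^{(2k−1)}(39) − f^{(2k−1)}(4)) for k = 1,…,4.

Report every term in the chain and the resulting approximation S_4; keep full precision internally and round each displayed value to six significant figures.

S_4 ≈ 0.0396994

∫_4^39 1/x^3 dx evaluates to 0.0309213.
Boundary: ½(f(4) + f(39)) = ½(0.0156250 + 1.68580e-05) = 0.00782093.
Integral + boundary = 0.0387422.
Order-1 term: 1/12 · (-1.29677e-06 − (-0.0117188)) = 0.000976454.
Partial sum through k=1: 0.0397187.
Order-2 term: −1/720 · (-1.70515e-08 − (-0.0146484)) = -2.03450e-05.
Partial sum through k=2: 0.0396983.
Order-3 term: 1/30240 · (-4.70851e-10 − (-0.0384521)) = 1.27157e-06.
Partial sum through k=3: 0.0396996.
Order-4 term: −1/1209600 · (-2.22888e-11 − (-0.173035)) = -1.43051e-07.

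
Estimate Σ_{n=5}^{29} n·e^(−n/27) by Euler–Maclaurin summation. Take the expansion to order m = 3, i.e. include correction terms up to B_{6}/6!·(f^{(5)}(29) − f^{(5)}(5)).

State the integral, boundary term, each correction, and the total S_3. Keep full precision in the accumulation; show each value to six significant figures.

S_3 ≈ 208.393

The integral term ∫_5^29 x·e^(−x/27) dx = 201.421.
Boundary: ½(f(5) + f(29)) = ½(4.15475 + 9.90680) = 7.03078.
Running total after boundary: 208.452.
Order-1 term: 1/12 · (-0.0253047 − 0.677071) = -0.0585313.
Partial sum through k=1: 208.393.
Order-2 term: −1/720 · (0.000902501 − 0.00320847) = 3.20273e-06.
Partial sum through k=2: 208.393.
Order-3 term: 1/30240 · (2.52361e-06 − 7.52835e-06) = -1.65500e-10.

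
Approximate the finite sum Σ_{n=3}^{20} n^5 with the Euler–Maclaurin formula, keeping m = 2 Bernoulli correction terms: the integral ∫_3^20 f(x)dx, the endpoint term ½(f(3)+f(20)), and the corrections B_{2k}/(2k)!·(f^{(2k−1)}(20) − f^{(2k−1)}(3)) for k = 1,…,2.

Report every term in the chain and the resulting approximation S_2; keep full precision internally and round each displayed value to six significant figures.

S_2 ≈ 1.23333e+07

The integral term ∫_3^20 x^5 dx = 1.06665e+07.
½[f(3) + f(20)] = ½[243.000 + 3.20000e+06] = 1.60012e+06.
So far: 1.22667e+07.
Order-1 term: 1/12 · (800000 − 405.000) = 66632.9.
After k=1: 1.23333e+07.
Order-2 term: −1/720 · (24000.0 − 540.000) = -32.5833.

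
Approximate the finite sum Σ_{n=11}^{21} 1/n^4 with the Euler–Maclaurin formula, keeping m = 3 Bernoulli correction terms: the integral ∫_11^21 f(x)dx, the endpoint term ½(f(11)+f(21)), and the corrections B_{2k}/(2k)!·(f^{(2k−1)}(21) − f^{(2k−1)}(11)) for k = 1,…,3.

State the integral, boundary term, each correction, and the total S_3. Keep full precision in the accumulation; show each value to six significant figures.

S_3 ≈ 0.000253146

∫_11^21 1/x^4 dx evaluates to 0.000214445.
Boundary: ½(f(11) + f(21)) = ½(6.83013e-05 + 5.14189e-06) = 3.67216e-05.
Running total after boundary: 0.000251167.
Order-1 term: 1/12 · (-9.79408e-07 − (-2.48369e-05)) = 1.98812e-06.
After k=1: 0.000253155.
Order-2 term: −1/720 · (-6.66264e-08 − (-6.15790e-06)) = -8.46010e-09.
After k=2: 0.000253146.
Order-3 term: 1/30240 · (-8.46049e-09 − (-2.84994e-06)) = 9.39641e-11.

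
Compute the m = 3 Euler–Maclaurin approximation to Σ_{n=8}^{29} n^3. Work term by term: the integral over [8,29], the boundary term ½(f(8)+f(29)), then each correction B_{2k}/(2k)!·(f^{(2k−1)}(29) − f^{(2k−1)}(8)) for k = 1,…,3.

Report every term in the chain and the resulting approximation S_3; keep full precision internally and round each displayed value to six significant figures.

S_3 ≈ 188441

The integral term ∫_8^29 x^3 dx = 175796.
Endpoint term: (f(8) + f(29))/2 = (512.000 + 24389.0)/2 = 12450.5.
Running total after boundary: 188247.
Correction k=1: B_{2}/2! · (f^{(1)}(29) − f^{(1)}(8)) = 1/12 · (2523.00 − 192.000) = 194.250.
After k=1: 188441.
Correction k=2: B_{4}/4! · (f^{(3)}(29) − f^{(3)}(8)) = −1/720 · (6.00000 − 6.00000) = 0.00000.
After k=2: 188441.
Correction k=3: B_{6}/6! · (f^{(5)}(29) − f^{(5)}(8)) = 1/30240 · (0.00000 − 0.00000) = 0.00000.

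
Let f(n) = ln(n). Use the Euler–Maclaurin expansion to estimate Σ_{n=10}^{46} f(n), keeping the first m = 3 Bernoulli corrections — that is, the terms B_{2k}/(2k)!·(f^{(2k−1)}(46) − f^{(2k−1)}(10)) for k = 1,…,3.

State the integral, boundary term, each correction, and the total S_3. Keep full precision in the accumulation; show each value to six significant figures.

S_3 ≈ 120.151

The integral term ∫_10^46 ln(x) dx = 117.092.
½[f(10) + f(46)] = ½[2.30259 + 3.82864] = 3.06561.
So far: 120.157.
k=1: B_{2}/(2)! × [f^{(1)}(46) − f^{(1)}(10)] = 1/12 × (0.0217391 − 0.100000) = -0.00652174.
Partial sum through k=1: 120.151.
k=2: B_{4}/(4)! × [f^{(3)}(46) − f^{(3)}(10)] = −1/720 × (2.05474e-05 − 0.00200000) = 2.74924e-06.
Partial sum through k=2: 120.151.
k=3: B_{6}/(6)! × [f^{(5)}(46) − f^{(5)}(10)] = 1/30240 × (1.16526e-07 − 0.000240000) = -7.93265e-09.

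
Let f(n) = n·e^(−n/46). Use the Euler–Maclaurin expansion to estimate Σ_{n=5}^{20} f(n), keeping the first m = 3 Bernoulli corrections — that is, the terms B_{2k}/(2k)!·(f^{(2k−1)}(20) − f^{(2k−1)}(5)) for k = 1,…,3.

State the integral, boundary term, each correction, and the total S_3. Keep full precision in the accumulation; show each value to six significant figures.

S_3 ≈ 147.528

The integral term ∫_5^20 x·e^(−x/46) dx = 138.847.
½[f(5) + f(20)] = ½[4.48502 + 12.9481] = 8.71656.
Running total after boundary: 147.564.
Correction k=1: B_{2}/2! · (f^{(1)}(20) − f^{(1)}(5)) = 1/12 · (0.365925 − 0.799503) = -0.0361315.
After k=1: 147.528.
Correction k=2: B_{4}/4! · (f^{(3)}(20) − f^{(3)}(5)) = −1/720 · (0.000784847 − 0.00122567) = 6.12249e-07.
After k=2: 147.528.
Correction k=3: B_{6}/6! · (f^{(5)}(20) − f^{(5)}(5)) = 1/30240 · (6.60095e-07 − 9.79913e-07) = -1.05760e-11.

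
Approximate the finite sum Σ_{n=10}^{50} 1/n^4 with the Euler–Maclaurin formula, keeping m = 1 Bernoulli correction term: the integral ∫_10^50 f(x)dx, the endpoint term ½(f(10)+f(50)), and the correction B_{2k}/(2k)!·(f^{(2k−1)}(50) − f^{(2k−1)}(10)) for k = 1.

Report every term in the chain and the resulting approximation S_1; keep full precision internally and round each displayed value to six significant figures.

S_1 ≈ 0.000384079

∫_10^50 1/x^4 dx evaluates to 0.000330667.
½[f(10) + f(50)] = ½[0.000100000 + 1.60000e-07] = 5.00800e-05.
Running total after boundary: 0.000380747.
Correction k=1: B_{2}/2! · (f^{(1)}(50) − f^{(1)}(10)) = 1/12 · (-1.28000e-08 − (-4.00000e-05)) = 3.33227e-06.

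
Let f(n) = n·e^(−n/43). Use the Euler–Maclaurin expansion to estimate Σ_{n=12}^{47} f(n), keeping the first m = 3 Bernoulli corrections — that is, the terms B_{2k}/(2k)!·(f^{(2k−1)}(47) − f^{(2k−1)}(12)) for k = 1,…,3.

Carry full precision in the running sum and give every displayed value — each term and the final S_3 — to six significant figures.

S_3 ≈ 504.230

∫_12^47 x·e^(−x/43) dx evaluates to 491.862.
½[f(12) + f(47)] = ½[9.07785 + 15.7545] = 12.4162.
Running total after boundary: 504.278.
Order-1 term: 1/12 · (-0.0311815 − 0.545374) = -0.0480463.
Running total after k=1: 504.230.
Order-2 term: −1/720 · (0.000345712 − 0.00111322) = 1.06599e-06.
Running total after k=2: 504.230.
Order-3 term: 1/30240 · (3.83065e-07 − 1.04461e-06) = -2.18766e-11.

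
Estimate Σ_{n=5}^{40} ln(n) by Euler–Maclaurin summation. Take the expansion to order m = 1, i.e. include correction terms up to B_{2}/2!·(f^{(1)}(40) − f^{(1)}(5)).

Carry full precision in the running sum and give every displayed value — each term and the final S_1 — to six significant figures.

The integral term ∫_5^40 ln(x) dx = 104.508.
½[f(5) + f(40)] = ½[1.60944 + 3.68888] = 2.64916.
Integral + boundary = 107.157.
Order-1 term: 1/12 · (0.0250000 − 0.200000) = -0.0145833.

S_1 ≈ 107.143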